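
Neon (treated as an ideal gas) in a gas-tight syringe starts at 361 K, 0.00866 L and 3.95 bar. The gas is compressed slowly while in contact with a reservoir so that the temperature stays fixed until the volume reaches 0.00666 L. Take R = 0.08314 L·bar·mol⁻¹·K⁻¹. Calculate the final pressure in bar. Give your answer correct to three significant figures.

T constant ⇒ Boyle's law P V = const: T₂ = T₁; P₂ = P₁·(V₁/V₂) = 5.136 bar.

P₂ ≈ 5.14 bar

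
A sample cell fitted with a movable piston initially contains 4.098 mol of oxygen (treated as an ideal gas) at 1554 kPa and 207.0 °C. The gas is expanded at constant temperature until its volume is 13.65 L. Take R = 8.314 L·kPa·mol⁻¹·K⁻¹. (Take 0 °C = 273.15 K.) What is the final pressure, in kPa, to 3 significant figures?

Convert: T₁ = 480.1 K.
From PV = nRT: V₁ = nRT₁/P₁ = 10.53 L.
T constant ⇒ Boyle's law P V = const: T₂ = T₁; P₂ = P₁·(V₁/V₂) = 1198 kPa.

P₂ ≈ 1.20e+03 kPa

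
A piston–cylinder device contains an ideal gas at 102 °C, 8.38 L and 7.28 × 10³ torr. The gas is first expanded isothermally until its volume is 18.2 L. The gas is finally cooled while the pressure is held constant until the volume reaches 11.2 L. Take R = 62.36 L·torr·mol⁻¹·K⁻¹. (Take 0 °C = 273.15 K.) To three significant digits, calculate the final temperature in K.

T₃ ≈ 231 K

Convert: T₁ = 375.1 K.
Isothermal, so P V is constant: T₂ = T₁; P₂ = P₁·(V₁/V₂) = 3352 torr.
P constant ⇒ V ∝ T: P₃ = P₂; T₃ = T₂·(V₃/V₂) = 230.9 K.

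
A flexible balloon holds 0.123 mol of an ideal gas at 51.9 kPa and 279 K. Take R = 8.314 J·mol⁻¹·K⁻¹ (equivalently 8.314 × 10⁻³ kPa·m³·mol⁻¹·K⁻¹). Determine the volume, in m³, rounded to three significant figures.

V ≈ 0.00550 m³

PV = nRT ⇒ V = nRT/P = (0.123 × 8.314 × 10⁻³ × 279) / 51.9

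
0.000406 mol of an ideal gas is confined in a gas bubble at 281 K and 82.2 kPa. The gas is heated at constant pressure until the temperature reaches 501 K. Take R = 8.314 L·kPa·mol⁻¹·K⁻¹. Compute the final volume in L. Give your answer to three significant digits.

V₂ ≈ 0.0206 L

From PV = nRT: V₁ = nRT₁/P₁ = 0.01154 L.
Isobaric, so V/T is constant: P₂ = P₁; V₂ = V₁·(T₂/T₁) = 0.02057 L.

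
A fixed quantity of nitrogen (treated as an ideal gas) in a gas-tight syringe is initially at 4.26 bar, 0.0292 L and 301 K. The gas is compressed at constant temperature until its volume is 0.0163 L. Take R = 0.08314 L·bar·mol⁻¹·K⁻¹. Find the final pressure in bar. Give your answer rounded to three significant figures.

Isothermal, so P V is constant: T₂ = T₁; P₂ = P₁·(V₁/V₂) = 7.631 bar.

P₂ ≈ 7.63 bar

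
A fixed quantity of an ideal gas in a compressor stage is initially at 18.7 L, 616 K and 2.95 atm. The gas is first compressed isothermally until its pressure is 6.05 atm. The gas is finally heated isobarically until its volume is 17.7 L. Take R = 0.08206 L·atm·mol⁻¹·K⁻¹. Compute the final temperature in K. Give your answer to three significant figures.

T constant ⇒ Boyle's law P V = const: T₂ = T₁; V₂ = V₁·(P₁/P₂) = 9.118 L.
Isobaric, so V/T is constant: P₃ = P₂; T₃ = T₂·(V₃/V₂) = 1196 K.

T₃ ≈ 1.20e+03 K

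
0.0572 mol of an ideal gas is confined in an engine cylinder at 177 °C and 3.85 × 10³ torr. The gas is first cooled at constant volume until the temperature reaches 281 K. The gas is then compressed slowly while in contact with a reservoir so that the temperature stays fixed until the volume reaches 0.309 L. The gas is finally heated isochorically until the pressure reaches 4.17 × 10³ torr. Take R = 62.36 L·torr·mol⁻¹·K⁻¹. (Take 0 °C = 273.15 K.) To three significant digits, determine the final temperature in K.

T₄ ≈ 361 K

Convert: T₁ = 450.1 K.
From PV = nRT: V₁ = nRT₁/P₁ = 0.4171 L.
Isochoric, so P/T is constant: V₂ = V₁; P₂ = P₁·(T₂/T₁) = 2403 torr.
Isothermal, so P V is constant: T₃ = T₂; P₃ = P₂·(V₂/V₃) = 3244 torr.
V constant ⇒ P ∝ T: V₄ = V₃; T₄ = T₃·(P₄/P₃) = 361.2 K.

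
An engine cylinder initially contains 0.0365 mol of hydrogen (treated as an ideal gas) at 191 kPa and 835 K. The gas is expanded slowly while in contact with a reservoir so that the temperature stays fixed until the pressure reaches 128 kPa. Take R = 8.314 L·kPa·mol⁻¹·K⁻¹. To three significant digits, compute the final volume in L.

From PV = nRT: V₁ = nRT₁/P₁ = 1.327 L.
Isothermal, so P V is constant: T₂ = T₁; V₂ = V₁·(P₁/P₂) = 1.980 L.

V₂ ≈ 1.98 L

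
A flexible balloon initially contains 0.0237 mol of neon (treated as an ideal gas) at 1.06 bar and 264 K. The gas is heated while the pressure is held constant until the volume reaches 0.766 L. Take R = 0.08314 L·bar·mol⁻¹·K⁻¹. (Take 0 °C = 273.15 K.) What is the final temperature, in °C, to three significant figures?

From PV = nRT: V₁ = nRT₁/P₁ = 0.4907 L.
Isobaric, so V/T is constant: P₂ = P₁; T₂ = T₁·(V₂/V₁) = 412.1 K.

T₂ ≈ 139 °C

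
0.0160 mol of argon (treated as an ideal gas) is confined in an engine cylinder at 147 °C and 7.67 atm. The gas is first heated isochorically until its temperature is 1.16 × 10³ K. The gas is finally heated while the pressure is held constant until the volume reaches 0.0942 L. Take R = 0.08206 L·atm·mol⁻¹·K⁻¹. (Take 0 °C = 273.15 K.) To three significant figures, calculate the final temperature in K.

Convert: T₁ = 420.1 K.
From PV = nRT: V₁ = nRT₁/P₁ = 0.07192 L.
Isochoric, so P/T is constant: V₂ = V₁; P₂ = P₁·(T₂/T₁) = 21.18 atm.
Isobaric, so V/T is constant: P₃ = P₂; T₃ = T₂·(V₃/V₂) = 1519 K.

T₃ ≈ 1.52e+03 K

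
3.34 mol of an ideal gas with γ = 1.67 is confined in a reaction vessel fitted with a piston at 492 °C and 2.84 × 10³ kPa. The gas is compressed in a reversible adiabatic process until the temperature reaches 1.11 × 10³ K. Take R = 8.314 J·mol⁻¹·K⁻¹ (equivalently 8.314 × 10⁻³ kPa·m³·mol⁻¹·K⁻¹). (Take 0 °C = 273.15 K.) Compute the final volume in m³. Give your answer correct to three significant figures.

Convert: T₁ = 765.1 K.
From PV = nRT: V₁ = nRT₁/P₁ = 0.007481 m³.
Reversible adiabatic, γ = 1.67: P₂ = P₁·(T₂/T₁)^(γ/(γ−1)) = 7179 kPa; V₂ = V₁·(T₁/T₂)^(1/(γ−1)) = 0.004294 m³.

V₂ ≈ 0.00429 m³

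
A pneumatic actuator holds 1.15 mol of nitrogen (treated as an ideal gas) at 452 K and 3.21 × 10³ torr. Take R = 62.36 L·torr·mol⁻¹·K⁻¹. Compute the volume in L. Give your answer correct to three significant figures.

PV = nRT ⇒ V = nRT/P = (1.15 × 62.36 × 452) / 3.21e+03

V ≈ 10.1 L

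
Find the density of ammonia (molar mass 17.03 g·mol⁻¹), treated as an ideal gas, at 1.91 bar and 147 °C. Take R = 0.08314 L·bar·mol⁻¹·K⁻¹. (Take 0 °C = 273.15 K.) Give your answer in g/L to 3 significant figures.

ρ ≈ 0.931 g/L

ρ = PM/(RT) = (1.91 × 17.03) / (0.08314 × 420.1)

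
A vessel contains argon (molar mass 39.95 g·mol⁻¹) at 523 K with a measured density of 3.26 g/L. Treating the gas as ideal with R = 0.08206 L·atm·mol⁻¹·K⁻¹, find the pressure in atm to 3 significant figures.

ρ = PM/(RT) ⇒ P = ρRT/M = (3.26 × 0.08206 × 523.0) / 39.95

P ≈ 3.50 atm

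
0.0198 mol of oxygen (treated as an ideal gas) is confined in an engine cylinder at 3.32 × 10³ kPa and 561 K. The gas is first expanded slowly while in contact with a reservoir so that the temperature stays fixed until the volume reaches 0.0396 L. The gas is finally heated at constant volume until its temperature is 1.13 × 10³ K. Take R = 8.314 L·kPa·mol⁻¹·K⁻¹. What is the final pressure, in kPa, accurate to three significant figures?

From PV = nRT: V₁ = nRT₁/P₁ = 0.02782 L.
T constant ⇒ Boyle's law P V = const: T₂ = T₁; P₂ = P₁·(V₁/V₂) = 2332 kPa.
Isochoric, so P/T is constant: V₃ = V₂; P₃ = P₂·(T₃/T₂) = 4697 kPa.

P₃ ≈ 4.70e+03 kPa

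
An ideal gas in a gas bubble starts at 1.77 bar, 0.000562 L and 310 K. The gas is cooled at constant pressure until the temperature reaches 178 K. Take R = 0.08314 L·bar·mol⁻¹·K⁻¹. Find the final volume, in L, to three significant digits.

V₂ ≈ 0.000323 L

P constant ⇒ V ∝ T: P₂ = P₁; V₂ = V₁·(T₂/T₁) = 0.0003227 L.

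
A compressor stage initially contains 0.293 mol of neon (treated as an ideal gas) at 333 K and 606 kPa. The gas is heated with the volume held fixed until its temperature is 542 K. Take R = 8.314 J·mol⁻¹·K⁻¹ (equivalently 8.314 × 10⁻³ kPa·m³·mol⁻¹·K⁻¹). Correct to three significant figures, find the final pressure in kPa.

P₂ ≈ 986 kPa

From PV = nRT: V₁ = nRT₁/P₁ = 0.001339 m³.
V constant ⇒ P ∝ T: V₂ = V₁; P₂ = P₁·(T₂/T₁) = 986.3 kPa.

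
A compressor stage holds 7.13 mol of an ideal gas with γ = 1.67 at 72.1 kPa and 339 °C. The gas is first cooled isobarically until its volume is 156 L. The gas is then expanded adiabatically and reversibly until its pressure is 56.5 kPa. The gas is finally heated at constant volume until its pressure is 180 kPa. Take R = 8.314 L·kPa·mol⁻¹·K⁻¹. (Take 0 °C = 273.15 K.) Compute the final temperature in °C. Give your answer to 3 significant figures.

T₄ ≈ 275 °C

Convert: T₁ = 612.1 K.
From PV = nRT: V₁ = nRT₁/P₁ = 503.3 L.
Isobaric, so V/T is constant: P₂ = P₁; T₂ = T₁·(V₂/V₁) = 189.7 K.
Reversible adiabatic, γ = 1.67: T₃ = T₂·(P₃/P₂)^((γ−1)/γ) = 172.1 K; V₃ = V₂·(P₂/P₃)^(1/γ) = 180.5 L.
Isochoric, so P/T is constant: V₄ = V₃; T₄ = T₃·(P₄/P₃) = 548.2 K.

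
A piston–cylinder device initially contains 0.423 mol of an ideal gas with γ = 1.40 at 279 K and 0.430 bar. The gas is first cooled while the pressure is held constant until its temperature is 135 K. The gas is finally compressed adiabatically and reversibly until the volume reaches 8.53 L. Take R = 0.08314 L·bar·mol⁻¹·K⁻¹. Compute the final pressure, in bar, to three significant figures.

From PV = nRT: V₁ = nRT₁/P₁ = 22.82 L.
Isobaric, so V/T is constant: P₂ = P₁; V₂ = V₁·(T₂/T₁) = 11.04 L.
Reversible adiabatic, γ = 1.40: T₃ = T₂·(V₂/V₃)^(γ−1) = 149.7 K; P₃ = P₂·(V₂/V₃)^γ = 0.6171 bar.

P₃ ≈ 0.617 bar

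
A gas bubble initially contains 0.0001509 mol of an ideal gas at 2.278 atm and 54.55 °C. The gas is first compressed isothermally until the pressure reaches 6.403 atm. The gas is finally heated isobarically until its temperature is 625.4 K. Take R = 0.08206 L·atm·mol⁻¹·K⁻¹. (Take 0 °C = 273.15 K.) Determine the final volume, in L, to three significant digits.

V₃ ≈ 0.00121 L

Convert: T₁ = 327.7 K.
From PV = nRT: V₁ = nRT₁/P₁ = 0.001781 L.
T constant ⇒ Boyle's law P V = const: T₂ = T₁; V₂ = V₁·(P₁/P₂) = 0.0006337 L.
Isobaric, so V/T is constant: P₃ = P₂; V₃ = V₂·(T₃/T₂) = 0.001209 L.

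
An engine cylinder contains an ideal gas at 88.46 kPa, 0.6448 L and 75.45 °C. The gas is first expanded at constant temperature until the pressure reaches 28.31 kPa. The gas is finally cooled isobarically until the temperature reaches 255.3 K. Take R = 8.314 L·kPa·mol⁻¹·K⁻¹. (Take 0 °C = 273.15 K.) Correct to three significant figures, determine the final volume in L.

V₃ ≈ 1.48 L

Convert: T₁ = 348.6 K.
Isothermal, so P V is constant: T₂ = T₁; V₂ = V₁·(P₁/P₂) = 2.015 L.
Isobaric, so V/T is constant: P₃ = P₂; V₃ = V₂·(T₃/T₂) = 1.476 L.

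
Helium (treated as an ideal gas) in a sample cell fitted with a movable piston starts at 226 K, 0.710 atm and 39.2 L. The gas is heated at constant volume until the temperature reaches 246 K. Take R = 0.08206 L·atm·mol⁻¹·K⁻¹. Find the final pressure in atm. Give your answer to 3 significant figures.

P₂ ≈ 0.773 atm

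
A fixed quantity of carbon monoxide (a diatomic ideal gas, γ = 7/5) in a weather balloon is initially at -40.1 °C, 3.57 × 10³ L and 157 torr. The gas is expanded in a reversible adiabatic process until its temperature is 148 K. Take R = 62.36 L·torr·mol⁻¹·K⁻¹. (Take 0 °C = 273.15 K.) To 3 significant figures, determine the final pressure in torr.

P₂ ≈ 32.0 torr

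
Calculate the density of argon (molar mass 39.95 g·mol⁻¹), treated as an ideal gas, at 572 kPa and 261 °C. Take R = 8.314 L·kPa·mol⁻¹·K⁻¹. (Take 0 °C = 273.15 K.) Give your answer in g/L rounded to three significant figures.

ρ ≈ 5.15 g/L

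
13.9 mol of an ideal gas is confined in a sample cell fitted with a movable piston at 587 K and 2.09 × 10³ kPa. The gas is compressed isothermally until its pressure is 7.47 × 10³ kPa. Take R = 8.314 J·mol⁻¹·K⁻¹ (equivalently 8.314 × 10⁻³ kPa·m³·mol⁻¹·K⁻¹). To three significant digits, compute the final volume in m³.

V₂ ≈ 0.00908 m³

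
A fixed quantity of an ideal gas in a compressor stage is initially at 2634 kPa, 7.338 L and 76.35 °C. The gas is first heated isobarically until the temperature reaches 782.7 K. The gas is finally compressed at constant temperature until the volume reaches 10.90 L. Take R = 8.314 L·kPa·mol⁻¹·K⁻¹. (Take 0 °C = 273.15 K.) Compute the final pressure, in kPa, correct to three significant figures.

P₃ ≈ 3.97e+03 kPa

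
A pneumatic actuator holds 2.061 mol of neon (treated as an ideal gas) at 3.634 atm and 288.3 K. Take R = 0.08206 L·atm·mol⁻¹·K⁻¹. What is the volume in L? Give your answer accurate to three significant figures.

PV = nRT ⇒ V = nRT/P = (2.061 × 0.08206 × 288.3) / 3.634

V ≈ 13.4 L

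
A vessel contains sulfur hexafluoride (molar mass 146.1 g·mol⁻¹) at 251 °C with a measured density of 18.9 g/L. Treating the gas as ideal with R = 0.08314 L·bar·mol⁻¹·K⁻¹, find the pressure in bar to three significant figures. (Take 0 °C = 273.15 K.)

ρ = PM/(RT) ⇒ P = ρRT/M = (18.9 × 0.08314 × 524.1) / 146.1

P ≈ 5.64 bar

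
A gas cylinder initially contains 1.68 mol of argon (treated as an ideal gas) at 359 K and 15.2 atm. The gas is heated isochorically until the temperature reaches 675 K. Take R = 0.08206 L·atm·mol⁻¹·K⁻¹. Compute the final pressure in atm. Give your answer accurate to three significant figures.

From PV = nRT: V₁ = nRT₁/P₁ = 3.256 L.
V constant ⇒ P ∝ T: V₂ = V₁; P₂ = P₁·(T₂/T₁) = 28.58 atm.

P₂ ≈ 28.6 atm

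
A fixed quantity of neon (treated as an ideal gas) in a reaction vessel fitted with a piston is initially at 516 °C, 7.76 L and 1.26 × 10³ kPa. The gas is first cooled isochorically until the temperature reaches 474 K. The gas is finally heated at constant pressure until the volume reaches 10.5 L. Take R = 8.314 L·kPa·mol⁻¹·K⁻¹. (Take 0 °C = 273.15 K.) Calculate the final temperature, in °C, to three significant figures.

Convert: T₁ = 789.1 K.
Isochoric, so P/T is constant: V₂ = V₁; P₂ = P₁·(T₂/T₁) = 756.8 kPa.
P constant ⇒ V ∝ T: P₃ = P₂; T₃ = T₂·(V₃/V₂) = 641.4 K.

T₃ ≈ 368 °C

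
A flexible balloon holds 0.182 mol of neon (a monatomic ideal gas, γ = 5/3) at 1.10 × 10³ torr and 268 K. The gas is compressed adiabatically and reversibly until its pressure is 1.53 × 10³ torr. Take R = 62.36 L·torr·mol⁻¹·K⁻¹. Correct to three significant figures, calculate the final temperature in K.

From PV = nRT: V₁ = nRT₁/P₁ = 2.765 L.
Adiabatic (γ = 5/3), T V^(γ−1) and P V^γ constant: T₂ = T₁·(P₂/P₁)^((γ−1)/γ) = 305.8 K; V₂ = V₁·(P₁/P₂)^(1/γ) = 2.269 L.

T₂ ≈ 306 K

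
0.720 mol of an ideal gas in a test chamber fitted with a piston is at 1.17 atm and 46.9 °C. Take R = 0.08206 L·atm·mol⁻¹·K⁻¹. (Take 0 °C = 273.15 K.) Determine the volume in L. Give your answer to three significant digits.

V ≈ 16.2 L

Convert: T = 320.05 K.
PV = nRT ⇒ V = nRT/P = (0.720 × 0.08206 × 320.05) / 1.17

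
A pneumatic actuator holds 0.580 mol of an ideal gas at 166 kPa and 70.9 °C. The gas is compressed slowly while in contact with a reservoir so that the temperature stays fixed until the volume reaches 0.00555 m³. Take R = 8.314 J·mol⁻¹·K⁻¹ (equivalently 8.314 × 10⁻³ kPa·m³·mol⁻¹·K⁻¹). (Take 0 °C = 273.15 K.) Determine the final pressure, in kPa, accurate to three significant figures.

Convert: T₁ = 344.0 K.
From PV = nRT: V₁ = nRT₁/P₁ = 0.009994 m³.
T constant ⇒ Boyle's law P V = const: T₂ = T₁; P₂ = P₁·(V₁/V₂) = 298.9 kPa.

P₂ ≈ 299 kPa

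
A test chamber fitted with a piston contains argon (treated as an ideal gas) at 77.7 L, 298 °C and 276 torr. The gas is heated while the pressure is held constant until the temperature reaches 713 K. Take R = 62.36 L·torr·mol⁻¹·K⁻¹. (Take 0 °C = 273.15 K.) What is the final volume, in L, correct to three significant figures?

Convert: T₁ = 571.1 K.
P constant ⇒ V ∝ T: P₂ = P₁; V₂ = V₁·(T₂/T₁) = 97.00 L.

V₂ ≈ 97.0 L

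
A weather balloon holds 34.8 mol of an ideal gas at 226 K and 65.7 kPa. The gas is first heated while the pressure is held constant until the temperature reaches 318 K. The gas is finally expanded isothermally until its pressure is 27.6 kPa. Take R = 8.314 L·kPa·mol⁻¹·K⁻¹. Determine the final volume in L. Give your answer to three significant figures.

V₃ ≈ 3.33e+03 L

From PV = nRT: V₁ = nRT₁/P₁ = 995.3 L.
P constant ⇒ V ∝ T: P₂ = P₁; V₂ = V₁·(T₂/T₁) = 1400 L.
T constant ⇒ Boyle's law P V = const: T₃ = T₂; V₃ = V₂·(P₂/P₃) = 3334 L.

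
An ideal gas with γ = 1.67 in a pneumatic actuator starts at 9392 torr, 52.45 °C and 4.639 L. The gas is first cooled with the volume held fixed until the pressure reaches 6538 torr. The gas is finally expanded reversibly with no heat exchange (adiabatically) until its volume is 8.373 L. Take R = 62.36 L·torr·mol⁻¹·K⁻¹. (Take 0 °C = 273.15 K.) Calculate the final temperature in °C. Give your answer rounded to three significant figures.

T₃ ≈ -121 °C

Convert: T₁ = 325.6 K.
V constant ⇒ P ∝ T: V₂ = V₁; T₂ = T₁·(P₂/P₁) = 226.7 K.
Reversible adiabatic, γ = 1.67: T₃ = T₂·(V₂/V₃)^(γ−1) = 152.6 K; P₃ = P₂·(V₂/V₃)^γ = 2439 torr.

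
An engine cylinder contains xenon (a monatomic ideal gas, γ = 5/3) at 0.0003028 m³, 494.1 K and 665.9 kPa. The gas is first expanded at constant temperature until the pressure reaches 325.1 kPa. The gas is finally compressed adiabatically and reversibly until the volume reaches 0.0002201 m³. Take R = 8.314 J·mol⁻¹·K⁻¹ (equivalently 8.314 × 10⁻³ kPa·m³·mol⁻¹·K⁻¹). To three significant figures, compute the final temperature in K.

T₃ ≈ 986 K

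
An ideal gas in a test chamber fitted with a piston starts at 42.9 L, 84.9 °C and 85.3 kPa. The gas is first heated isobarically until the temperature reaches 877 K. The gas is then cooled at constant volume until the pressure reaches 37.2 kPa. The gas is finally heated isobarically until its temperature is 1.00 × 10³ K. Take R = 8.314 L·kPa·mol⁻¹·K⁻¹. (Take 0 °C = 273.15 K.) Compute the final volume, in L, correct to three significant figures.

Convert: T₁ = 358.0 K.
P constant ⇒ V ∝ T: P₂ = P₁; V₂ = V₁·(T₂/T₁) = 105.1 L.
Isochoric, so P/T is constant: V₃ = V₂; T₃ = T₂·(P₃/P₂) = 382.5 K.
P constant ⇒ V ∝ T: P₄ = P₃; V₄ = V₃·(T₄/T₃) = 274.7 L.

V₄ ≈ 275 L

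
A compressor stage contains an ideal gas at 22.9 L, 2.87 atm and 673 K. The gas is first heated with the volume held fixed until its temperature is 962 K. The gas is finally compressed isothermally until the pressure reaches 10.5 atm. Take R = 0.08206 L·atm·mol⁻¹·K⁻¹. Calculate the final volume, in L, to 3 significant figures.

V₃ ≈ 8.95 L

Isochoric, so P/T is constant: V₂ = V₁; P₂ = P₁·(T₂/T₁) = 4.102 atm.
Isothermal, so P V is constant: T₃ = T₂; V₃ = V₂·(P₂/P₃) = 8.947 L.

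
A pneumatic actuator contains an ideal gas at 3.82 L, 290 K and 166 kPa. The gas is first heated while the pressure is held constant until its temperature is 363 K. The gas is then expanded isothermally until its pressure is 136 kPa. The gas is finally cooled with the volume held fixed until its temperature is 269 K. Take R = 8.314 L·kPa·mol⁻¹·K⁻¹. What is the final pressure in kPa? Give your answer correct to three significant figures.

Isobaric, so V/T is constant: P₂ = P₁; V₂ = V₁·(T₂/T₁) = 4.782 L.
Isothermal, so P V is constant: T₃ = T₂; V₃ = V₂·(P₂/P₃) = 5.836 L.
V constant ⇒ P ∝ T: V₄ = V₃; P₄ = P₃·(T₄/T₃) = 100.8 kPa.

P₄ ≈ 101 kPa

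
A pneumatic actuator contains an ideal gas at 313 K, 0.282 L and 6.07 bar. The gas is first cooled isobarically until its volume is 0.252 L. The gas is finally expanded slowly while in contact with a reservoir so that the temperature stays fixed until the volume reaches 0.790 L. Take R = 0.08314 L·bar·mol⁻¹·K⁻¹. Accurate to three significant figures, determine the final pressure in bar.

P₃ ≈ 1.94 bar

Isobaric, so V/T is constant: P₂ = P₁; T₂ = T₁·(V₂/V₁) = 279.7 K.
Isothermal, so P V is constant: T₃ = T₂; P₃ = P₂·(V₂/V₃) = 1.936 bar.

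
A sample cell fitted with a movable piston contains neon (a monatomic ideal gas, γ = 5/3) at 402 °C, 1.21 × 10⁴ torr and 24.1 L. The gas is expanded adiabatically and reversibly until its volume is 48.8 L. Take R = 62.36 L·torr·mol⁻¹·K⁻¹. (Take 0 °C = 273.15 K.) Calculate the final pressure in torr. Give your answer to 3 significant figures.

Convert: T₁ = 675.1 K.
Reversible adiabatic, γ = 5/3: T₂ = T₁·(V₁/V₂)^(γ−1) = 421.8 K; P₂ = P₁·(V₁/V₂)^γ = 3733 torr.

P₂ ≈ 3.73e+03 torr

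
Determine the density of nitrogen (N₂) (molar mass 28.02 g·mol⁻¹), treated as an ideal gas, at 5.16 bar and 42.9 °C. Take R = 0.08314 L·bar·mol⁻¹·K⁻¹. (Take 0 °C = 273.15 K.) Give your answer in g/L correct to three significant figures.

ρ ≈ 5.50 g/L

ρ = PM/(RT) = (5.16 × 28.02) / (0.08314 × 316.0)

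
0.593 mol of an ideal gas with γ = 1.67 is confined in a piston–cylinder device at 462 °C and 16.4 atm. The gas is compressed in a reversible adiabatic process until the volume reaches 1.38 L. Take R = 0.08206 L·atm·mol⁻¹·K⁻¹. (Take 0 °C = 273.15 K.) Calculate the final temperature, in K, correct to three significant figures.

Convert: T₁ = 735.1 K.
From PV = nRT: V₁ = nRT₁/P₁ = 2.181 L.
Reversible adiabatic, γ = 1.67: T₂ = T₁·(V₁/V₂)^(γ−1) = 999.1 K; P₂ = P₁·(V₁/V₂)^γ = 35.23 atm.

T₂ ≈ 999 K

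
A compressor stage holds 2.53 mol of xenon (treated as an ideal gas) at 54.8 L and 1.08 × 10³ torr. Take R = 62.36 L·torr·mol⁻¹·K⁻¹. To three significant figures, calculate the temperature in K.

PV = nRT ⇒ T = PV/(nR) = (1.08e+03 × 54.8) / (2.53 × 62.36)

T ≈ 375 K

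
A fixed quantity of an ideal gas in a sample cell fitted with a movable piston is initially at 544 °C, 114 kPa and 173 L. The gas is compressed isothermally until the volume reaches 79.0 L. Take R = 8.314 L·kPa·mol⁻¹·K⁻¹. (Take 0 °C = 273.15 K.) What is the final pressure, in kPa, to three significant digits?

Convert: T₁ = 817.1 K.
T constant ⇒ Boyle's law P V = const: T₂ = T₁; P₂ = P₁·(V₁/V₂) = 249.6 kPa.

P₂ ≈ 250 kPa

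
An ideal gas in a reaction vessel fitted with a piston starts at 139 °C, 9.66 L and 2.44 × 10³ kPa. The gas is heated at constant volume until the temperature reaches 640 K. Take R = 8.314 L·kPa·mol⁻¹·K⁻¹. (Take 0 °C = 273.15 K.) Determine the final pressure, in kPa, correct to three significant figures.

P₂ ≈ 3.79e+03 kPa

Convert: T₁ = 412.1 K.
Isochoric, so P/T is constant: V₂ = V₁; P₂ = P₁·(T₂/T₁) = 3789 kPa.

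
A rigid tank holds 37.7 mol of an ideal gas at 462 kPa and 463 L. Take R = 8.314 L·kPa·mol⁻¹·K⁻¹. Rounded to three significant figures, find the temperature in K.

T ≈ 682 K

PV = nRT ⇒ T = PV/(nR) = (462 × 463) / (37.7 × 8.314)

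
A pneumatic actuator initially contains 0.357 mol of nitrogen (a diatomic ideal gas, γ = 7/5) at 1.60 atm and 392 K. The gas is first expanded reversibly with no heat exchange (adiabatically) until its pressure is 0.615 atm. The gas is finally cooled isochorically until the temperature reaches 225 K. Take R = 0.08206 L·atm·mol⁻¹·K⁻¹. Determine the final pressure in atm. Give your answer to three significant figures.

From PV = nRT: V₁ = nRT₁/P₁ = 7.177 L.
Reversible adiabatic, γ = 7/5: T₂ = T₁·(P₂/P₁)^((γ−1)/γ) = 298.3 K; V₂ = V₁·(P₁/P₂)^(1/γ) = 14.21 L.
Isochoric, so P/T is constant: V₃ = V₂; P₃ = P₂·(T₃/T₂) = 0.4639 atm.

P₃ ≈ 0.464 atm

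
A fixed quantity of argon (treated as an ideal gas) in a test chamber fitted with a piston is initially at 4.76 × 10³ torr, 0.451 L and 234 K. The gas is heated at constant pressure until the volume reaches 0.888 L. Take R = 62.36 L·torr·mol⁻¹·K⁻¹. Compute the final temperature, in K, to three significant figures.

Isobaric, so V/T is constant: P₂ = P₁; T₂ = T₁·(V₂/V₁) = 460.7 K.

T₂ ≈ 461 K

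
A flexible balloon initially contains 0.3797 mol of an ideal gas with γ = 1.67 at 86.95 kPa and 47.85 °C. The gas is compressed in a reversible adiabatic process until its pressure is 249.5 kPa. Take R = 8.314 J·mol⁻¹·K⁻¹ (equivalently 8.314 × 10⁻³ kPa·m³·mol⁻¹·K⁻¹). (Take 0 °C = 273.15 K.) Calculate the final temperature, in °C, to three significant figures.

Convert: T₁ = 321.0 K.
From PV = nRT: V₁ = nRT₁/P₁ = 0.01165 m³.
Adiabatic (γ = 1.67), T V^(γ−1) and P V^γ constant: T₂ = T₁·(P₂/P₁)^((γ−1)/γ) = 490.0 K; V₂ = V₁·(P₁/P₂)^(1/γ) = 0.006199 m³.

T₂ ≈ 217 °C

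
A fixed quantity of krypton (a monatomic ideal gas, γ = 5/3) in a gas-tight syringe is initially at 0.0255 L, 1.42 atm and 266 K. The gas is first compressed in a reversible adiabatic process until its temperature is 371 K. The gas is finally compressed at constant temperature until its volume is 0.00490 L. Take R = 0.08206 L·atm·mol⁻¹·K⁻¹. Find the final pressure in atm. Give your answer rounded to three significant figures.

Adiabatic (γ = 5/3), T V^(γ−1) and P V^γ constant: P₂ = P₁·(T₂/T₁)^(γ/(γ−1)) = 3.262 atm; V₂ = V₁·(T₁/T₂)^(1/(γ−1)) = 0.01548 L.
Isothermal, so P V is constant: T₃ = T₂; P₃ = P₂·(V₂/V₃) = 10.31 atm.

P₃ ≈ 10.3 atm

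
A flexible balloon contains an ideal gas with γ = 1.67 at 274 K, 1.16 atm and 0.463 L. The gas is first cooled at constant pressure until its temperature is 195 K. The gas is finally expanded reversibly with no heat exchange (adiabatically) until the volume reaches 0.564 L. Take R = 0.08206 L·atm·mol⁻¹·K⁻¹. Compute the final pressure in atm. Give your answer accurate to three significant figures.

P₃ ≈ 0.473 atm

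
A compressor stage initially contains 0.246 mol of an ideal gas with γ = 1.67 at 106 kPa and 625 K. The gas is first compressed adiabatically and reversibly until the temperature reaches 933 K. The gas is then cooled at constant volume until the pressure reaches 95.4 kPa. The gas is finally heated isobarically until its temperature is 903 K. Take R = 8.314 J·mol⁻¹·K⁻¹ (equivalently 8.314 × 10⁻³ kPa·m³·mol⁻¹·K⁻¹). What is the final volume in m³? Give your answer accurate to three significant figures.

V₄ ≈ 0.0194 m³

From PV = nRT: V₁ = nRT₁/P₁ = 0.01206 m³.
Reversible adiabatic, γ = 1.67: P₂ = P₁·(T₂/T₁)^(γ/(γ−1)) = 287.7 kPa; V₂ = V₁·(T₁/T₂)^(1/(γ−1)) = 0.006632 m³.
V constant ⇒ P ∝ T: V₃ = V₂; T₃ = T₂·(P₃/P₂) = 309.3 K.
P constant ⇒ V ∝ T: P₄ = P₃; V₄ = V₃·(T₄/T₃) = 0.01936 m³.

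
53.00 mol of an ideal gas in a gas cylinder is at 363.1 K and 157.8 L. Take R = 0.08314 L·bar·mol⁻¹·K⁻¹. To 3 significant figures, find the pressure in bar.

P ≈ 10.1 bar

PV = nRT ⇒ P = nRT/V = (53.00 × 0.08314 × 363.1) / 157.8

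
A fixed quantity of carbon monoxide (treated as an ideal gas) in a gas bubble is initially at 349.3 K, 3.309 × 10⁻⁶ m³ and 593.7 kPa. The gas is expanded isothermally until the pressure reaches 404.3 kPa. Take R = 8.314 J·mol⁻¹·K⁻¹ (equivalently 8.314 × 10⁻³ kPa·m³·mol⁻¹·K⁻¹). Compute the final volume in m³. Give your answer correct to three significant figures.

Isothermal, so P V is constant: T₂ = T₁; V₂ = V₁·(P₁/P₂) = 4.859e-06 m³.

V₂ ≈ 4.86e-06 m³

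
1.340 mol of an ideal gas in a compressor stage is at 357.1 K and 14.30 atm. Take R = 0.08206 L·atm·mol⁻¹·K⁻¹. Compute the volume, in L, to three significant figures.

V ≈ 2.75 L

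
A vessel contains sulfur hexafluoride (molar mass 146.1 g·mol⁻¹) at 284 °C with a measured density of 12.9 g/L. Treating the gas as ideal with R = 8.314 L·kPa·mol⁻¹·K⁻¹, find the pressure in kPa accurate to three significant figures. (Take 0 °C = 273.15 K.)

ρ = PM/(RT) ⇒ P = ρRT/M = (12.9 × 8.314 × 557.1) / 146.1

P ≈ 409 kPa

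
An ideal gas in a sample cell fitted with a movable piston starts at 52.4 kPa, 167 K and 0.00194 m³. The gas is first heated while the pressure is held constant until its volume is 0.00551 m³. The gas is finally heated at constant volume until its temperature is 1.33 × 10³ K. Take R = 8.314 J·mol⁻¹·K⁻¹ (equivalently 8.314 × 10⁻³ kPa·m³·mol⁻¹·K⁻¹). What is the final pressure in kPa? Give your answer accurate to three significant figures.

P₃ ≈ 147 kPa

Isobaric, so V/T is constant: P₂ = P₁; T₂ = T₁·(V₂/V₁) = 474.3 K.
Isochoric, so P/T is constant: V₃ = V₂; P₃ = P₂·(T₃/T₂) = 146.9 kPa.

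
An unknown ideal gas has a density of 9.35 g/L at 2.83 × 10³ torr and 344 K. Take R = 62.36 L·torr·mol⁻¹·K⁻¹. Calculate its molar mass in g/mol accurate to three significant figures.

ρ = PM/(RT) ⇒ M = ρRT/P = (9.35 × 62.36 × 344.0) / 2.83e+03

M ≈ 70.9 g/mol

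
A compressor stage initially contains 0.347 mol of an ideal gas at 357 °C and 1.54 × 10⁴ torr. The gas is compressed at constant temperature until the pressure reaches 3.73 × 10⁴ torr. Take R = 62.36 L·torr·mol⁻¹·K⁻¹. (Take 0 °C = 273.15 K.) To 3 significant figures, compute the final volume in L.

V₂ ≈ 0.366 L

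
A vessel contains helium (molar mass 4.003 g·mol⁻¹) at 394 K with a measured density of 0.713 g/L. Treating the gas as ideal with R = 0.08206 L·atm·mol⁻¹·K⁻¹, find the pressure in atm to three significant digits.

P ≈ 5.76 atm

ρ = PM/(RT) ⇒ P = ρRT/M = (0.713 × 0.08206 × 394.0) / 4.003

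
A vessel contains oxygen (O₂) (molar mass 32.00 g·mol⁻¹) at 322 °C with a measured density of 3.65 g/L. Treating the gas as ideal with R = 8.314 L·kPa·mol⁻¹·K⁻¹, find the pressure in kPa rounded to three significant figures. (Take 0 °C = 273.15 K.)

P ≈ 564 kPa

ρ = PM/(RT) ⇒ P = ρRT/M = (3.65 × 8.314 × 595.1) / 32.00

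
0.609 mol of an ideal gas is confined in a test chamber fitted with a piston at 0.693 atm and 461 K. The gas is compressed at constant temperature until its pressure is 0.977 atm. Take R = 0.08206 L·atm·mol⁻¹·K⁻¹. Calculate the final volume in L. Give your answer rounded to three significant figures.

From PV = nRT: V₁ = nRT₁/P₁ = 33.24 L.
Isothermal, so P V is constant: T₂ = T₁; V₂ = V₁·(P₁/P₂) = 23.58 L.

V₂ ≈ 23.6 L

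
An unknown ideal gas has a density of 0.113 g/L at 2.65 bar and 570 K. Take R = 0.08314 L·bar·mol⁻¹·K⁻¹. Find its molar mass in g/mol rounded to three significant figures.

ρ = PM/(RT) ⇒ M = ρRT/P = (0.113 × 0.08314 × 570.0) / 2.65

M ≈ 2.02 g/mol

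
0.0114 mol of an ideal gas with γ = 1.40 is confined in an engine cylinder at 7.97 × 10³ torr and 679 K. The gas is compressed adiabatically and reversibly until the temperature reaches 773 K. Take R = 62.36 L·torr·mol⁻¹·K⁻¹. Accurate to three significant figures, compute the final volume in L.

From PV = nRT: V₁ = nRT₁/P₁ = 0.06057 L.
Reversible adiabatic, γ = 1.40: P₂ = P₁·(T₂/T₁)^(γ/(γ−1)) = 1.255e+04 torr; V₂ = V₁·(T₁/T₂)^(1/(γ−1)) = 0.04380 L.

V₂ ≈ 0.0438 L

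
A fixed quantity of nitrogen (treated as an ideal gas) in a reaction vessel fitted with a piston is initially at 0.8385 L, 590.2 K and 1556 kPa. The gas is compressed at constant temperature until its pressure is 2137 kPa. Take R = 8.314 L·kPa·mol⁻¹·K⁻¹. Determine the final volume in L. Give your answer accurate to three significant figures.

T constant ⇒ Boyle's law P V = const: T₂ = T₁; V₂ = V₁·(P₁/P₂) = 0.6105 L.

V₂ ≈ 0.611 L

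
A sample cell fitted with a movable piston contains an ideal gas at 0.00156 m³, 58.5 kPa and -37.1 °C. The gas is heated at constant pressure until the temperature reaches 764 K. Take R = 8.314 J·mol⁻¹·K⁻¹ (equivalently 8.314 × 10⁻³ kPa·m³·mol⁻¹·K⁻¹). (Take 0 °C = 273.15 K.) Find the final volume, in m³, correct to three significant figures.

V₂ ≈ 0.00505 m³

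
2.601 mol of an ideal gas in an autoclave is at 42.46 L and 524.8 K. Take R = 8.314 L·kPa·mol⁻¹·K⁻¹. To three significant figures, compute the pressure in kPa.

PV = nRT ⇒ P = nRT/V = (2.601 × 8.314 × 524.8) / 42.46

P ≈ 267 kPa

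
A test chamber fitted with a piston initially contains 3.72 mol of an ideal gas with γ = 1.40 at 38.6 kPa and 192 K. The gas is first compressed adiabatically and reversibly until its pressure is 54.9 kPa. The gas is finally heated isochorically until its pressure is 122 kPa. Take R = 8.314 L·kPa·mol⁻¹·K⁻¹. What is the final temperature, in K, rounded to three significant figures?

T₃ ≈ 472 K

From PV = nRT: V₁ = nRT₁/P₁ = 153.8 L.
Reversible adiabatic, γ = 1.40: T₂ = T₁·(P₂/P₁)^((γ−1)/γ) = 212.3 K; V₂ = V₁·(P₁/P₂)^(1/γ) = 119.6 L.
V constant ⇒ P ∝ T: V₃ = V₂; T₃ = T₂·(P₃/P₂) = 471.8 K.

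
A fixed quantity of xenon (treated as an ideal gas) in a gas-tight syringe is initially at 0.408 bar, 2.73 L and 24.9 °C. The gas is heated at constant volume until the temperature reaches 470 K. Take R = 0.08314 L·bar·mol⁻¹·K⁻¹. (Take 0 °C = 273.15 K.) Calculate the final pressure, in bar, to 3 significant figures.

P₂ ≈ 0.643 bar

Convert: T₁ = 298.0 K.
V constant ⇒ P ∝ T: V₂ = V₁; P₂ = P₁·(T₂/T₁) = 0.6434 bar.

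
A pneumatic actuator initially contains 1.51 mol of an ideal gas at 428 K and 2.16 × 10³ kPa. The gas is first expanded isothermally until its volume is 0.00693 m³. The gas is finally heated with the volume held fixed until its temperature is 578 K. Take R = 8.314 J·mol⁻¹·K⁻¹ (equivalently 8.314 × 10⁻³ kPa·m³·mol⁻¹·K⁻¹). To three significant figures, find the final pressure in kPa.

From PV = nRT: V₁ = nRT₁/P₁ = 0.002488 m³.
Isothermal, so P V is constant: T₂ = T₁; P₂ = P₁·(V₁/V₂) = 775.3 kPa.
V constant ⇒ P ∝ T: V₃ = V₂; P₃ = P₂·(T₃/T₂) = 1047 kPa.

P₃ ≈ 1.05e+03 kPa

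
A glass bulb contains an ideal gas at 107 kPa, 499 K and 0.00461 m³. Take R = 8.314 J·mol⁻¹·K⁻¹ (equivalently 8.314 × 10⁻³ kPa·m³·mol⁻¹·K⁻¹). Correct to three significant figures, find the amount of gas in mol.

n ≈ 0.119 mol

PV = nRT ⇒ n = PV/(RT) = (107 × 0.00461) / (8.314 × 10⁻³ × 499)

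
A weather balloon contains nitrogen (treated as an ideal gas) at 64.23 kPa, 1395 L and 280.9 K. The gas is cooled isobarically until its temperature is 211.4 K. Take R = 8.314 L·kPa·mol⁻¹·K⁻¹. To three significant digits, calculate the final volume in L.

V₂ ≈ 1.05e+03 L

P constant ⇒ V ∝ T: P₂ = P₁; V₂ = V₁·(T₂/T₁) = 1050 L.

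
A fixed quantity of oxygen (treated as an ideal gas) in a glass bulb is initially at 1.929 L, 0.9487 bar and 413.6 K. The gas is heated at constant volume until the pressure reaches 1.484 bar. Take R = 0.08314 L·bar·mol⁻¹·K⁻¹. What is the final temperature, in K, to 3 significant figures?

T₂ ≈ 647 K

Isochoric, so P/T is constant: V₂ = V₁; T₂ = T₁·(P₂/P₁) = 647.0 K.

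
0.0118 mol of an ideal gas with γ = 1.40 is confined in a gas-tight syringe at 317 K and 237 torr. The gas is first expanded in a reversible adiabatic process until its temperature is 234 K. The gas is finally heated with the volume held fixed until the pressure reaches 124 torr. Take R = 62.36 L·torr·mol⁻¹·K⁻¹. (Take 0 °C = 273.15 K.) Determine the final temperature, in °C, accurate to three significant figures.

T₃ ≈ 81.1 °C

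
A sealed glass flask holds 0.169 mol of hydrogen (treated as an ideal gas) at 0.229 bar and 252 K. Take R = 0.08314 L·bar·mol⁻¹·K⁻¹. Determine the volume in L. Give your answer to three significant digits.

V ≈ 15.5 L

PV = nRT ⇒ V = nRT/P = (0.169 × 0.08314 × 252) / 0.229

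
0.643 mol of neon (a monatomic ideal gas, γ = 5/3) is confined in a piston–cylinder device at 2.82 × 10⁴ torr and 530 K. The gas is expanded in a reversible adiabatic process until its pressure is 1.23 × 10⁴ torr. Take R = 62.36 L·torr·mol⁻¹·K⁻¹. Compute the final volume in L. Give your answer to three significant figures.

From PV = nRT: V₁ = nRT₁/P₁ = 0.7536 L.
Adiabatic (γ = 5/3), T V^(γ−1) and P V^γ constant: T₂ = T₁·(P₂/P₁)^((γ−1)/γ) = 380.3 K; V₂ = V₁·(P₁/P₂)^(1/γ) = 1.240 L.

V₂ ≈ 1.24 L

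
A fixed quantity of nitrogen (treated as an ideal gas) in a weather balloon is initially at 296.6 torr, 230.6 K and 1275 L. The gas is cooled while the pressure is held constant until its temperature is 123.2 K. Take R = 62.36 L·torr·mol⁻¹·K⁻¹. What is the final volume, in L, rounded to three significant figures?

P constant ⇒ V ∝ T: P₂ = P₁; V₂ = V₁·(T₂/T₁) = 681.2 L.

V₂ ≈ 681 L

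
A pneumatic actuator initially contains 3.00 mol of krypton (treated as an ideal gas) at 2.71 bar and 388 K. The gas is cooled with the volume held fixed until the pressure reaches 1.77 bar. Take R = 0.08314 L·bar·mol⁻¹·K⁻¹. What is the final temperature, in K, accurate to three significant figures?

From PV = nRT: V₁ = nRT₁/P₁ = 35.71 L.
V constant ⇒ P ∝ T: V₂ = V₁; T₂ = T₁·(P₂/P₁) = 253.4 K.

T₂ ≈ 253 K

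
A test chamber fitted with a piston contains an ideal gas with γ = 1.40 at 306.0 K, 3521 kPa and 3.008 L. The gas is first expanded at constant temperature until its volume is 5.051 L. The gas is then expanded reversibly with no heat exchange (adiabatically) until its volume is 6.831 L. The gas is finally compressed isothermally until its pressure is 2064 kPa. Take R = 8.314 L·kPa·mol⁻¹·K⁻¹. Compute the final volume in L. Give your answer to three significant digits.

V₄ ≈ 4.55 L

Isothermal, so P V is constant: T₂ = T₁; P₂ = P₁·(V₁/V₂) = 2097 kPa.
Reversible adiabatic, γ = 1.40: T₃ = T₂·(V₂/V₃)^(γ−1) = 271.2 K; P₃ = P₂·(V₂/V₃)^γ = 1374 kPa.
Isothermal, so P V is constant: T₄ = T₃; V₄ = V₃·(P₃/P₄) = 4.548 L.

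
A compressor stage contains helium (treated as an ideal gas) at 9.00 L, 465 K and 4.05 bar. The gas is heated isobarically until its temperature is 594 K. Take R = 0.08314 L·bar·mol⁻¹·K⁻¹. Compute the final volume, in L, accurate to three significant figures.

P constant ⇒ V ∝ T: P₂ = P₁; V₂ = V₁·(T₂/T₁) = 11.50 L.

V₂ ≈ 11.5 L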